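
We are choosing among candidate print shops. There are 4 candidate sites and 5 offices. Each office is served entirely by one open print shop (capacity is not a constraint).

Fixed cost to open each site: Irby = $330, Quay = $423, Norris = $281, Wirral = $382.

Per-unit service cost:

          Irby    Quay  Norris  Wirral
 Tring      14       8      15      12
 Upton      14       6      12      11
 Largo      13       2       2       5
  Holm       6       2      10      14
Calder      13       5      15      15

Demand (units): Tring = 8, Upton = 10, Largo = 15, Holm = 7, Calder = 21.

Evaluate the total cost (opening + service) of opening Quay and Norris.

Total cost: 977

Each office is assigned to its cheapest site among the open ones.
{Quay, Norris}: Tring→Quay 8·8=64, Upton→Quay 6·10=60, Largo→Quay 2·15=30, Holm→Quay 2·7=14, Calder→Quay 5·21=105. Service 273; fixed 704; total 977.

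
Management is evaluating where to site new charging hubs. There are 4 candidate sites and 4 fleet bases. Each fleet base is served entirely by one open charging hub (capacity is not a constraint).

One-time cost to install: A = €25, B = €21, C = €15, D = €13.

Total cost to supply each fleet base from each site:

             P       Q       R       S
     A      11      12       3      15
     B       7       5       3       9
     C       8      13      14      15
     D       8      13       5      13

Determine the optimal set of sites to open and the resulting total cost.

For any fixed open set, each fleet base goes to its cheapest open site; total = fixed + service.
{B}: P→B 7, Q→B 5, R→B 3, S→B 9. Service 24; fixed 21; total 45.
{D}: P→D 8, Q→D 13, R→D 5, S→D 13. Service 39; fixed 13; total 52.
{B, D}: service 24 + fixed 34 = 58
{A, B, C, D}: service 24 + fixed 74 = 98
(All 15 nonempty subsets were checked; B only is lowest.)

Open B only; minimum total cost 45.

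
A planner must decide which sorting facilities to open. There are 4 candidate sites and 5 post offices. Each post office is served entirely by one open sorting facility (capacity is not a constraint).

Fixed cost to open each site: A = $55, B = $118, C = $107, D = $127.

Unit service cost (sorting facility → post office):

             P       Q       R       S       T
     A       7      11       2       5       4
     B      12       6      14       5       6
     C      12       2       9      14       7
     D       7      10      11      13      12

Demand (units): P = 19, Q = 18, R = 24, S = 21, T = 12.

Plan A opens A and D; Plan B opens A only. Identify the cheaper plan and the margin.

Plan A: {A, D}: P→A 7·19=133, Q→D 10·18=180, R→A 2·24=48, S→A 5·21=105, T→A 4·12=48. Service 514; fixed 182; total 696.
Plan B: {A}: P→A 7·19=133, Q→A 11·18=198, R→A 2·24=48, S→A 5·21=105, T→A 4·12=48. Service 532; fixed 55; total 587.
Difference: |696 − 587| = 109.

Plan B is cheaper by 109.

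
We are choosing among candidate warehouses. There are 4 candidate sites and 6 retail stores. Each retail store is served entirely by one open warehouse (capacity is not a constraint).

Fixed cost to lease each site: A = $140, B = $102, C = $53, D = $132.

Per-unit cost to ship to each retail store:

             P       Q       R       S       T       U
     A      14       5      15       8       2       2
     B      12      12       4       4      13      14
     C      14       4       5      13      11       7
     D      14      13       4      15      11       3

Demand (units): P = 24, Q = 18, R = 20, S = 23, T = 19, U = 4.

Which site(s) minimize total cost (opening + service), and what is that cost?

For any fixed open set, each retail store goes to its cheapest open site; total = fixed + service.
{A, B}: P→B 12·24=288, Q→A 5·18=90, R→B 4·20=80, S→B 4·23=92, T→A 2·19=38, U→A 2·4=8. Service 596; fixed 242; total 838.
{A, B, C}: service 578 + fixed 295 = 873
{B, C}: P→B 12·24=288, Q→C 4·18=72, R→B 4·20=80, S→B 4·23=92, T→C 11·19=209, U→C 7·4=28. Service 769; fixed 155; total 924.
{A, B, C, D}: service 578 + fixed 427 = 1005
(All 15 nonempty subsets were checked; A and B is lowest.)

Open A and B; minimum total cost 838.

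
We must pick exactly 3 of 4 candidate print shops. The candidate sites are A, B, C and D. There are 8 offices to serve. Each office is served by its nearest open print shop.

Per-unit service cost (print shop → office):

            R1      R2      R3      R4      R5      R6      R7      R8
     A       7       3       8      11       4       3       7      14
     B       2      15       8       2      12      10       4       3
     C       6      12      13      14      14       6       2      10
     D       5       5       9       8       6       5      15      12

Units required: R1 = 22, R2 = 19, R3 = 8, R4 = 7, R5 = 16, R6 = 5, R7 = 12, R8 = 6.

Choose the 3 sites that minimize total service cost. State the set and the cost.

With exactly 3 open, each office uses its cheapest among the chosen.
{A, B, C}: R1→B 2·22=44, R2→A 3·19=57, R3→A 8·8=64, R4→B 2·7=14, R5→A 4·16=64, R6→A 3·5=15, R7→C 2·12=24, R8→B 3·6=18. Service cost 300.
{A, B, D}: service cost 324
{B, C, D}: service cost 380
Among all 4 size-3 choices, {A, B, C} is lowest.

Choose A, B and C; total service cost 300.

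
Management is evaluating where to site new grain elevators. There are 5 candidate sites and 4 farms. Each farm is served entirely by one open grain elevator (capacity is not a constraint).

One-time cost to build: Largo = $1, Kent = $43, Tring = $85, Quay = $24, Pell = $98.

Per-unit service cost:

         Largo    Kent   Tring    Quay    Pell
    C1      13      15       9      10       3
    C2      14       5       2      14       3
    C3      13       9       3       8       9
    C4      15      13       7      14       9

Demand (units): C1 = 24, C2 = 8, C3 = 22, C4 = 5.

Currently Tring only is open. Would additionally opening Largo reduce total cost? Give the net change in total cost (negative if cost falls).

Current service cost with {Tring}: 333.
Adding Largo: each farm re-picks its cheapest; new service cost 333, saving 0.
Extra fixed cost: 1. Net change = 1 − 0 = 1.
(Totals: 418 → 419.)

No — net change +1 (cost rises by 1).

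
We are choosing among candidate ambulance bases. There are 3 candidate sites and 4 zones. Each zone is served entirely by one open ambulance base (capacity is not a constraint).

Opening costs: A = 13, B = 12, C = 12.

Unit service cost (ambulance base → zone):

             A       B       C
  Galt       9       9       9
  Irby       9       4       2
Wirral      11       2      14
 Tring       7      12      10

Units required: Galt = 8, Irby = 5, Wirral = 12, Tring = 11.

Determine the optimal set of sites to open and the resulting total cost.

For any fixed open set, each zone goes to its cheapest open site; total = fixed + service.
{A, B}: Galt→A 9·8=72, Irby→B 4·5=20, Wirral→B 2·12=24, Tring→A 7·11=77. Service 193; fixed 25; total 218.
{A, B, C}: service 183 + fixed 37 = 220
{B, C}: service 216 + fixed 24 = 240
{B}: Galt→B 9·8=72, Irby→B 4·5=20, Wirral→B 2·12=24, Tring→B 12·11=132. Service 248; fixed 12; total 260.
No other subset beats 218.

Open A and B; minimum total cost 218.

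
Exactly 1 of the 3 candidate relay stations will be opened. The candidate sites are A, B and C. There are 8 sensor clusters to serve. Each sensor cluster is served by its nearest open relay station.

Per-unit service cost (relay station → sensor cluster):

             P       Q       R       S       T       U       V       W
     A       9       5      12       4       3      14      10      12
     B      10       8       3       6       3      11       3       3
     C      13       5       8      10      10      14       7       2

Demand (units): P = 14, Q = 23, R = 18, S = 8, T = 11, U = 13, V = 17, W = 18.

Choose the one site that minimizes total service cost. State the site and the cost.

Choose B only; total service cost 707.

With exactly 1 open, each sensor cluster uses its cheapest among the chosen.
{B}: P→B 10·14=140, Q→B 8·23=184, R→B 3·18=54, S→B 6·8=48, T→B 3·11=33, U→B 11·13=143, V→B 3·17=51, W→B 3·18=54. Service cost 707.
{C}: service cost 968
{A}: service cost 1090
Among all 3 size-1 choices, {B} is lowest.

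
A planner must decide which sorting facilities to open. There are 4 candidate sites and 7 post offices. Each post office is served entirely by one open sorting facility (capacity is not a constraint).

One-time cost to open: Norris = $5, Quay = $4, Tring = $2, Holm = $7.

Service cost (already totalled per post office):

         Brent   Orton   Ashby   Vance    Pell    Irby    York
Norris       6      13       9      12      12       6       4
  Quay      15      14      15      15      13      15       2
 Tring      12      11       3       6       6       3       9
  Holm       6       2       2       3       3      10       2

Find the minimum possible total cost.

For any fixed open set, each post office goes to its cheapest open site; total = fixed + service.
{Tring, Holm}: Brent→Holm 6, Orton→Holm 2, Ashby→Holm 2, Vance→Holm 3, Pell→Holm 3, Irby→Tring 3, York→Holm 2. Service 21; fixed 9; total 30.
{Quay, Tring, Holm}: Brent→Holm 6, Orton→Holm 2, Ashby→Holm 2, Vance→Holm 3, Pell→Holm 3, Irby→Tring 3, York→Quay 2. Service 21; fixed 13; total 34.
{Norris, Tring, Holm}: Brent→Norris 6, Orton→Holm 2, Ashby→Holm 2, Vance→Holm 3, Pell→Holm 3, Irby→Tring 3, York→Holm 2. Service 21; fixed 14; total 35.
{Norris, Quay, Tring, Holm}: service 21 + fixed 18 = 39
No other subset beats 30.

Minimum total cost: 30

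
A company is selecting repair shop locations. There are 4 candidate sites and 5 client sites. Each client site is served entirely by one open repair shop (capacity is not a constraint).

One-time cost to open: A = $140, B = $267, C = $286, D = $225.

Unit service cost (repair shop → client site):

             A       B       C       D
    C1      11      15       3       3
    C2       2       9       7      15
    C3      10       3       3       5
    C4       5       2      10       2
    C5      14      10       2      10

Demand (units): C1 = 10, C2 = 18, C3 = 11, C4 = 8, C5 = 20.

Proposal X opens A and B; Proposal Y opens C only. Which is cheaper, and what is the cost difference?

Proposal X: {A, B}: C1→A 11·10=110, C2→A 2·18=36, C3→B 3·11=33, C4→B 2·8=16, C5→B 10·20=200. Service 395; fixed 407; total 802.
Proposal Y: {C}: C1→C 3·10=30, C2→C 7·18=126, C3→C 3·11=33, C4→C 10·8=80, C5→C 2·20=40. Service 309; fixed 286; total 595.
Difference: |802 − 595| = 207.

Proposal Y is cheaper by 207.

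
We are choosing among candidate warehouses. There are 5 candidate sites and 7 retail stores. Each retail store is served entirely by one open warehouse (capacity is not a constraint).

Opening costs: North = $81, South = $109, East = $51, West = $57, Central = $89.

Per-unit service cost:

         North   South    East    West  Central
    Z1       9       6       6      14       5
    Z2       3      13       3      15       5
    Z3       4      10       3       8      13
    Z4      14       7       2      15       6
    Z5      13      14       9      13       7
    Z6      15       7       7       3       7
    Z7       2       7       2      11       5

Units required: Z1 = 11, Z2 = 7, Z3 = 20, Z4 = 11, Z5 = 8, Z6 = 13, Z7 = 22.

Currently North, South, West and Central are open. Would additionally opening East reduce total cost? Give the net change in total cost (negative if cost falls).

Current service cost with {North, South, West, Central}: 361.
Adding East: each retail store re-picks its cheapest; new service cost 297, saving 64.
Extra fixed cost: 51. Net change = 51 − 64 = -13.
(Totals: 697 → 684.)

Yes — net change −13 (cost falls by 13).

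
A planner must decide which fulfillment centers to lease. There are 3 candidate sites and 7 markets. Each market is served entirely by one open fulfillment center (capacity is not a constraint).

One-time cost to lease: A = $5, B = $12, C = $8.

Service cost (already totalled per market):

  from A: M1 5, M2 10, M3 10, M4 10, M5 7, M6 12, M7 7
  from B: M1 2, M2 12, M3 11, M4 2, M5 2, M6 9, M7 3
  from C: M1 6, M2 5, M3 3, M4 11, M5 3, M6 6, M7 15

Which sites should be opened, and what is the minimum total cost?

Open B and C; minimum total cost 43.

For any fixed open set, each market goes to its cheapest open site; total = fixed + service.
{B, C}: M1→B 2, M2→C 5, M3→C 3, M4→B 2, M5→B 2, M6→C 6, M7→B 3. Service 23; fixed 20; total 43.
{A, B, C}: service 23 + fixed 25 = 48
{A, C}: M1→A 5, M2→C 5, M3→C 3, M4→A 10, M5→C 3, M6→C 6, M7→A 7. Service 39; fixed 13; total 52.
{A}: service 61 + fixed 5 = 66
(All 7 nonempty subsets were checked; B and C is lowest.)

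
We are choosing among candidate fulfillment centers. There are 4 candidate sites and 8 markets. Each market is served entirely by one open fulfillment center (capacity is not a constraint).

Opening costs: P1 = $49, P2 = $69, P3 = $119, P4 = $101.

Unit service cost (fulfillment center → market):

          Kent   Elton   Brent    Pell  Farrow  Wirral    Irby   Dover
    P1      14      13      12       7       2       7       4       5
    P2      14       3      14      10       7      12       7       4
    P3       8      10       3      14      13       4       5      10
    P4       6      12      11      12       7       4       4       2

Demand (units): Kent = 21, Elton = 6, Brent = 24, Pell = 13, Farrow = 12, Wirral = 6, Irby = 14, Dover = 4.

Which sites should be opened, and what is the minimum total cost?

Open P1 and P3; minimum total cost 683.

For any fixed open set, each market goes to its cheapest open site; total = fixed + service.
{P1, P3}: Kent→P3 8·21=168, Elton→P3 10·6=60, Brent→P3 3·24=72, Pell→P1 7·13=91, Farrow→P1 2·12=24, Wirral→P3 4·6=24, Irby→P1 4·14=56, Dover→P1 5·4=20. Service 515; fixed 168; total 683.
{P1, P2, P3}: service 469 + fixed 237 = 706
{P1, P3, P4}: service 461 + fixed 269 = 730
{P1, P2, P3, P4}: Kent→P4 6·21=126, Elton→P2 3·6=18, Brent→P3 3·24=72, Pell→P1 7·13=91, Farrow→P1 2·12=24, Wirral→P3 4·6=24, Irby→P1 4·14=56, Dover→P4 2·4=8. Service 419; fixed 338; total 757.
(All 15 nonempty subsets were checked; P1 and P3 is lowest.)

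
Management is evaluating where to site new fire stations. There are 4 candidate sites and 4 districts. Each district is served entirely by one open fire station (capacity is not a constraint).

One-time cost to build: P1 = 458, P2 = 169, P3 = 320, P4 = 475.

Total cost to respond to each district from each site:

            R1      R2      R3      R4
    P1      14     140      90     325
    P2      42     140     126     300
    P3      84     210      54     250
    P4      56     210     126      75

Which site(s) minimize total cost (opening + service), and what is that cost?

For any fixed open set, each district goes to its cheapest open site; total = fixed + service.
{P2}: R1→P2 42, R2→P2 140, R3→P2 126, R4→P2 300. Service 608; fixed 169; total 777.
{P3}: service 598 + fixed 320 = 918
{P4}: service 467 + fixed 475 = 942
{P1, P2, P3, P4}: R1→P1 14, R2→P1 140, R3→P3 54, R4→P4 75. Service 283; fixed 1422; total 1705.
No other subset beats 777.

Open P2 only; minimum total cost 777.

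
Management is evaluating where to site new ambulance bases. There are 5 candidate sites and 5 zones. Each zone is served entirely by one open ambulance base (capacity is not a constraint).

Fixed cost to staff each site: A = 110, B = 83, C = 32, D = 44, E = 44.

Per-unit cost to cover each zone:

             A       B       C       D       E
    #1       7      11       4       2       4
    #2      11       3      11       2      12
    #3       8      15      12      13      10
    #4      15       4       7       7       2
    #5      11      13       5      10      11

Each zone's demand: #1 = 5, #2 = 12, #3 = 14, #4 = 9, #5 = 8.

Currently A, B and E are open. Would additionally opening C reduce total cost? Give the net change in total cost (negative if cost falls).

Current service cost with {A, B, E}: 274.
Adding C: each zone re-picks its cheapest; new service cost 226, saving 48.
Extra fixed cost: 32. Net change = 32 − 48 = -16.
(Totals: 511 → 495.)

Yes — net change −16 (cost falls by 16).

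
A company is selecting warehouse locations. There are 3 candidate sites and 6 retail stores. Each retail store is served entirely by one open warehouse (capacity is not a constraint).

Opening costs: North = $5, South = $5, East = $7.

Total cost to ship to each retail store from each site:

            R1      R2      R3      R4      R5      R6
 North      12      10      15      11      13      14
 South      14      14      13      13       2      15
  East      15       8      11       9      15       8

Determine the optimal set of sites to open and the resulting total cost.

Open South and East; minimum total cost 64.

For any fixed open set, each retail store goes to its cheapest open site; total = fixed + service.
{South, East}: R1→South 14, R2→East 8, R3→East 11, R4→East 9, R5→South 2, R6→East 8. Service 52; fixed 12; total 64.
{North, South, East}: service 50 + fixed 17 = 67
{North, South}: R1→North 12, R2→North 10, R3→South 13, R4→North 11, R5→South 2, R6→North 14. Service 62; fixed 10; total 72.
{North}: service 75 + fixed 5 = 80
(All 7 nonempty subsets were checked; South and East is lowest.)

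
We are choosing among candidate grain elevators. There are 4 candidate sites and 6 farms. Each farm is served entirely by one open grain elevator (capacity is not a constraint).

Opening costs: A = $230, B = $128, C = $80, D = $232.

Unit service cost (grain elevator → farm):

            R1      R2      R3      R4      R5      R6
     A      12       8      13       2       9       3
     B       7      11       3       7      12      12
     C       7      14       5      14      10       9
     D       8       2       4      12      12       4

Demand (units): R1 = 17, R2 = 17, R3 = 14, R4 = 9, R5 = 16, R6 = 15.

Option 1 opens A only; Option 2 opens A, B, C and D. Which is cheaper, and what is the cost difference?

Option 1 is cheaper by 113.

Option 1: {A}: R1→A 12·17=204, R2→A 8·17=136, R3→A 13·14=182, R4→A 2·9=18, R5→A 9·16=144, R6→A 3·15=45. Service 729; fixed 230; total 959.
Option 2: {A, B, C, D}: R1→B 7·17=119, R2→D 2·17=34, R3→B 3·14=42, R4→A 2·9=18, R5→A 9·16=144, R6→A 3·15=45. Service 402; fixed 670; total 1072.
Difference: |959 − 1072| = 113.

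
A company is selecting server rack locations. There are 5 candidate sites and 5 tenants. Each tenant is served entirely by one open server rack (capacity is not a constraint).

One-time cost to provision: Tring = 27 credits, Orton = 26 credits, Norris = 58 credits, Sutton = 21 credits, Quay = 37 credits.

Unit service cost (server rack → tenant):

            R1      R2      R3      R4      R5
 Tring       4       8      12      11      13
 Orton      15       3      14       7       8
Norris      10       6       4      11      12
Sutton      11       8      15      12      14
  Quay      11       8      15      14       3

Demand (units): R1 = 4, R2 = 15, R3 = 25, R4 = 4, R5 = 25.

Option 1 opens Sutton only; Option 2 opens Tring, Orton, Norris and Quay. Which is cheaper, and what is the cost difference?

Option 2 is cheaper by 546.

Option 1: {Sutton}: R1→Sutton 11·4=44, R2→Sutton 8·15=120, R3→Sutton 15·25=375, R4→Sutton 12·4=48, R5→Sutton 14·25=350. Service 937; fixed 21; total 958.
Option 2: {Tring, Orton, Norris, Quay}: R1→Tring 4·4=16, R2→Orton 3·15=45, R3→Norris 4·25=100, R4→Orton 7·4=28, R5→Quay 3·25=75. Service 264; fixed 148; total 412.
Difference: |958 − 412| = 546.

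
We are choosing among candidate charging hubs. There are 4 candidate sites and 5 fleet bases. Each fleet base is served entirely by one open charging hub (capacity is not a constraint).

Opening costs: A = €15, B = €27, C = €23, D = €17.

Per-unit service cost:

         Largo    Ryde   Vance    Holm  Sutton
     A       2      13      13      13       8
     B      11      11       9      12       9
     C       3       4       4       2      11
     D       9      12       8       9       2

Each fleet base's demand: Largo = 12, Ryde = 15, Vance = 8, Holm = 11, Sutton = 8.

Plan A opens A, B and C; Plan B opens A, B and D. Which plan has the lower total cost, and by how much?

Plan A: {A, B, C}: Largo→A 2·12=24, Ryde→C 4·15=60, Vance→C 4·8=32, Holm→C 2·11=22, Sutton→A 8·8=64. Service 202; fixed 65; total 267.
Plan B: {A, B, D}: Largo→A 2·12=24, Ryde→B 11·15=165, Vance→D 8·8=64, Holm→D 9·11=99, Sutton→D 2·8=16. Service 368; fixed 59; total 427.
Difference: |267 − 427| = 160.

Plan A is cheaper by 160.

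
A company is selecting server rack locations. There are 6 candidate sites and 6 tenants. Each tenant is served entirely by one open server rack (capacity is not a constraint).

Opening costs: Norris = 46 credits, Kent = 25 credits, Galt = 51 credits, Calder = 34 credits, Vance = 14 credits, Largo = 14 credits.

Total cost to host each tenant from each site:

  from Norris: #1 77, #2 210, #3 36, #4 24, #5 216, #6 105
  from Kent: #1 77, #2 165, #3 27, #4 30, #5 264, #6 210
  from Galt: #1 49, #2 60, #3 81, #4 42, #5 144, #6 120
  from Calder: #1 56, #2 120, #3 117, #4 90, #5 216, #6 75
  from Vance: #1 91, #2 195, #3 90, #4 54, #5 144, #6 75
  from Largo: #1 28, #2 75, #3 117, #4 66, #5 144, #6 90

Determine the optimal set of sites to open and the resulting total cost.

Open Kent, Vance and Largo; minimum total cost 432.

For any fixed open set, each tenant goes to its cheapest open site; total = fixed + service.
{Kent, Vance, Largo}: #1→Largo 28, #2→Largo 75, #3→Kent 27, #4→Kent 30, #5→Vance 144, #6→Vance 75. Service 379; fixed 53; total 432.
{Kent, Largo}: #1→Largo 28, #2→Largo 75, #3→Kent 27, #4→Kent 30, #5→Largo 144, #6→Largo 90. Service 394; fixed 39; total 433.
{Kent, Calder, Largo}: service 379 + fixed 73 = 452
{Norris, Kent, Galt, Calder, Vance, Largo}: service 358 + fixed 184 = 542
No other subset beats 432.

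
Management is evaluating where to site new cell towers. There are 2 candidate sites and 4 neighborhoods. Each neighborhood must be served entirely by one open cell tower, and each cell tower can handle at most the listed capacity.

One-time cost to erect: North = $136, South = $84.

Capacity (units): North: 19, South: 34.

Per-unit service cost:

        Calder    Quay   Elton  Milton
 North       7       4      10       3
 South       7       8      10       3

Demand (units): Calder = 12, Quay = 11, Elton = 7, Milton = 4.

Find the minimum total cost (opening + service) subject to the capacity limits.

Open {South}: Calder→South 7·12=84, Quay→South 8·11=88, Elton→South 10·7=70, Milton→South 3·4=12.
Loads: South carries 34/34. Service 254; fixed 84; total 338.
Next best feasible plan costs 430.

Minimum total cost: 338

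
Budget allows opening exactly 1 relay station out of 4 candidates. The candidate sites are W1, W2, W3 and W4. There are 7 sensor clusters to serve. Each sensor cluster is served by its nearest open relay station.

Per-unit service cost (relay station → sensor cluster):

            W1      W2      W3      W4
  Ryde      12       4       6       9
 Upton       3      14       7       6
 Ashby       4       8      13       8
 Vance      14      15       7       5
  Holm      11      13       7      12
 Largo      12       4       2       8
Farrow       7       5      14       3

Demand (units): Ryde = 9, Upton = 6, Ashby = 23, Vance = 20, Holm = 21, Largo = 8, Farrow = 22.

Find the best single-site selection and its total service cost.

Choose W4 only; total service cost 783.

With exactly 1 open, each sensor cluster uses its cheapest among the chosen.
{W4}: Ryde→W4 9·9=81, Upton→W4 6·6=36, Ashby→W4 8·23=184, Vance→W4 5·20=100, Holm→W4 12·21=252, Largo→W4 8·8=64, Farrow→W4 3·22=66. Service cost 783.
{W1}: service cost 979
{W3}: service cost 1006
Among all 4 size-1 choices, {W4} is lowest.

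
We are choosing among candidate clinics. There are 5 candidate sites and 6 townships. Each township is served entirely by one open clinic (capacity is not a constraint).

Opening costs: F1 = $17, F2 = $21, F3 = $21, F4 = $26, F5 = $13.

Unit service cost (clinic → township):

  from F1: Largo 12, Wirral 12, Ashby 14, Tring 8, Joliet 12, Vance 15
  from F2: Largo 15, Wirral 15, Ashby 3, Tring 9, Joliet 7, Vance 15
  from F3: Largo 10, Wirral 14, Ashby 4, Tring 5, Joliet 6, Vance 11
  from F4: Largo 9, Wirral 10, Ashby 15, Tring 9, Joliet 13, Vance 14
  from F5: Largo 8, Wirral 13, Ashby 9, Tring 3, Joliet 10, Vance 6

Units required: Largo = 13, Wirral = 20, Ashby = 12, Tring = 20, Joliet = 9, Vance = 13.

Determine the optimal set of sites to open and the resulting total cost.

For any fixed open set, each township goes to its cheapest open site; total = fixed + service.
{F2, F4, F5}: Largo→F5 8·13=104, Wirral→F4 10·20=200, Ashby→F2 3·12=36, Tring→F5 3·20=60, Joliet→F2 7·9=63, Vance→F5 6·13=78. Service 541; fixed 60; total 601.
{F3, F4, F5}: Largo→F5 8·13=104, Wirral→F4 10·20=200, Ashby→F3 4·12=48, Tring→F5 3·20=60, Joliet→F3 6·9=54, Vance→F5 6·13=78. Service 544; fixed 60; total 604.
{F2, F3, F4, F5}: Largo→F5 8·13=104, Wirral→F4 10·20=200, Ashby→F2 3·12=36, Tring→F5 3·20=60, Joliet→F3 6·9=54, Vance→F5 6·13=78. Service 532; fixed 81; total 613.
{F1, F2, F3, F4, F5}: Largo→F5 8·13=104, Wirral→F4 10·20=200, Ashby→F2 3·12=36, Tring→F5 3·20=60, Joliet→F3 6·9=54, Vance→F5 6·13=78. Service 532; fixed 98; total 630.
No other subset beats 601.

Open F2, F4 and F5; minimum total cost 601.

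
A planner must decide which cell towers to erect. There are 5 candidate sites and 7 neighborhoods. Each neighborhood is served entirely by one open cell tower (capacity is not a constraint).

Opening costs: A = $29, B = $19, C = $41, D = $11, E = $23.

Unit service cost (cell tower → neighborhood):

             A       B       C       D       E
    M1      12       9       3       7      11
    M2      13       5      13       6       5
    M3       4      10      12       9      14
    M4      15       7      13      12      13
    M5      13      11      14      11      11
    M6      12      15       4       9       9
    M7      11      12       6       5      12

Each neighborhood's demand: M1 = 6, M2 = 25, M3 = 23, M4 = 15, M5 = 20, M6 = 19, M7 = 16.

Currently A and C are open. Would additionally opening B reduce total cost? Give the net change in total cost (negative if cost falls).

Current service cost with {A, C}: 1062.
Adding B: each neighborhood re-picks its cheapest; new service cost 732, saving 330.
Extra fixed cost: 19. Net change = 19 − 330 = -311.
(Totals: 1132 → 821.)

Yes — net change −311 (cost falls by 311).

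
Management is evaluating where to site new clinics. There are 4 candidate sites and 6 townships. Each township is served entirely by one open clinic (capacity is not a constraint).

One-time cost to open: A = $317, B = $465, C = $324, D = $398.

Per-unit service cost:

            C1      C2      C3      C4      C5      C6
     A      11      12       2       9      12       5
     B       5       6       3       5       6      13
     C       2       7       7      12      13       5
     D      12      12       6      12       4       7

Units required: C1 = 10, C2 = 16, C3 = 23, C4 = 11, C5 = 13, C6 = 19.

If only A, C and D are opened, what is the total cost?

Total cost: 1463

Each township is assigned to its cheapest site among the open ones.
{A, C, D}: C1→C 2·10=20, C2→C 7·16=112, C3→A 2·23=46, C4→A 9·11=99, C5→D 4·13=52, C6→A 5·19=95. Service 424; fixed 1039; total 1463.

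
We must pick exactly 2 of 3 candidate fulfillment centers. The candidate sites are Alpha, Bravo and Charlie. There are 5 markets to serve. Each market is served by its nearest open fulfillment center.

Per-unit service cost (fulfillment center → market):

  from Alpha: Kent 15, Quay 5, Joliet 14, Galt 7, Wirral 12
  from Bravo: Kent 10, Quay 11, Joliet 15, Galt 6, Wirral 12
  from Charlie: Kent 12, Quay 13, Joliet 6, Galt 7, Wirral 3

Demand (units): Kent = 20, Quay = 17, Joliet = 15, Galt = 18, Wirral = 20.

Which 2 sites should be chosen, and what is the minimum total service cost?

Choose Alpha and Charlie; total service cost 601.

With exactly 2 open, each market uses its cheapest among the chosen.
{Alpha, Charlie}: Kent→Charlie 12·20=240, Quay→Alpha 5·17=85, Joliet→Charlie 6·15=90, Galt→Alpha 7·18=126, Wirral→Charlie 3·20=60. Service cost 601.
{Bravo, Charlie}: service cost 645
{Alpha, Bravo}: service cost 843
Among all 3 size-2 choices, {Alpha, Charlie} is lowest.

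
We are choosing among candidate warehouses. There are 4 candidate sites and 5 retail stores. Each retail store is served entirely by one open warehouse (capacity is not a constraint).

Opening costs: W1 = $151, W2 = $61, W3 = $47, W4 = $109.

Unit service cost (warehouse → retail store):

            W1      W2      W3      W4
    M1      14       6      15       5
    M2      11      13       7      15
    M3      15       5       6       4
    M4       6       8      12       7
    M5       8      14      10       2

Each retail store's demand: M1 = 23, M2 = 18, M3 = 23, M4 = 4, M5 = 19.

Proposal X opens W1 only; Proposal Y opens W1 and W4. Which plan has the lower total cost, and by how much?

Proposal Y is cheaper by 465.

Proposal X: {W1}: M1→W1 14·23=322, M2→W1 11·18=198, M3→W1 15·23=345, M4→W1 6·4=24, M5→W1 8·19=152. Service 1041; fixed 151; total 1192.
Proposal Y: {W1, W4}: M1→W4 5·23=115, M2→W1 11·18=198, M3→W4 4·23=92, M4→W1 6·4=24, M5→W4 2·19=38. Service 467; fixed 260; total 727.
Difference: |1192 − 727| = 465.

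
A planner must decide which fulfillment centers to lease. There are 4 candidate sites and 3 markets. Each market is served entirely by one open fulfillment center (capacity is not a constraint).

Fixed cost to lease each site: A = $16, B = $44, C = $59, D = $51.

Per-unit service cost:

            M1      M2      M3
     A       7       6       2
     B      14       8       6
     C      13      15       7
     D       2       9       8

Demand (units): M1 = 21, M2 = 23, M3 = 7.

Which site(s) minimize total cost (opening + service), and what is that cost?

Open A and D; minimum total cost 261.

For any fixed open set, each market goes to its cheapest open site; total = fixed + service.
{A, D}: M1→D 2·21=42, M2→A 6·23=138, M3→A 2·7=14. Service 194; fixed 67; total 261.
{A, B, D}: service 194 + fixed 111 = 305
{A}: M1→A 7·21=147, M2→A 6·23=138, M3→A 2·7=14. Service 299; fixed 16; total 315.
{A, B, C, D}: M1→D 2·21=42, M2→A 6·23=138, M3→A 2·7=14. Service 194; fixed 170; total 364.
No other subset beats 261.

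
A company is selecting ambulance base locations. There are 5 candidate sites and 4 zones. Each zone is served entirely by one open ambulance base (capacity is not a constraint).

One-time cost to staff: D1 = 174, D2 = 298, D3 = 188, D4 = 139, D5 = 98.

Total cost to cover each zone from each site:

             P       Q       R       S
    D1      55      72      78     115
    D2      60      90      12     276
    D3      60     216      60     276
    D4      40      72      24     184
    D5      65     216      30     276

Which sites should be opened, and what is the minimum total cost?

For any fixed open set, each zone goes to its cheapest open site; total = fixed + service.
{D4}: P→D4 40, Q→D4 72, R→D4 24, S→D4 184. Service 320; fixed 139; total 459.
{D1}: P→D1 55, Q→D1 72, R→D1 78, S→D1 115. Service 320; fixed 174; total 494.
{D1, D5}: service 272 + fixed 272 = 544
{D1, D2, D3, D4, D5}: service 239 + fixed 897 = 1136
No other subset beats 459.

Open D4 only; minimum total cost 459.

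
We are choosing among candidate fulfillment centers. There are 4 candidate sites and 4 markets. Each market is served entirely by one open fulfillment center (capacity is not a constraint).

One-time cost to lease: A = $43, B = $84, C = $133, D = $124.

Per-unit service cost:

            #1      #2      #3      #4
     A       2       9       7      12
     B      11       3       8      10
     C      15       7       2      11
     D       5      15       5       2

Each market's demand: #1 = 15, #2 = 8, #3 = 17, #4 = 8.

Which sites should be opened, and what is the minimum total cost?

For any fixed open set, each market goes to its cheapest open site; total = fixed + service.
{A}: #1→A 2·15=30, #2→A 9·8=72, #3→A 7·17=119, #4→A 12·8=96. Service 317; fixed 43; total 360.
{A, D}: #1→A 2·15=30, #2→A 9·8=72, #3→D 5·17=85, #4→D 2·8=16. Service 203; fixed 167; total 370.
{A, B}: service 253 + fixed 127 = 380
{A, B, C, D}: service 104 + fixed 384 = 488
(All 15 nonempty subsets were checked; A only is lowest.)

Open A only; minimum total cost 360.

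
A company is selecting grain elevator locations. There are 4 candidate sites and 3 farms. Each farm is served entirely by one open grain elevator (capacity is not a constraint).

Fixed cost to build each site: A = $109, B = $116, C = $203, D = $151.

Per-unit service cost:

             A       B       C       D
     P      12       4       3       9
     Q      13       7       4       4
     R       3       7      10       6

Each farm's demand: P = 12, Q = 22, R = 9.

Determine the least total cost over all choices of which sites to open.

Minimum total cost: 381

For any fixed open set, each farm goes to its cheapest open site; total = fixed + service.
{B}: P→B 4·12=48, Q→B 7·22=154, R→B 7·9=63. Service 265; fixed 116; total 381.
{D}: P→D 9·12=108, Q→D 4·22=88, R→D 6·9=54. Service 250; fixed 151; total 401.
{C}: service 214 + fixed 203 = 417
{A, B, C, D}: service 151 + fixed 579 = 730
(All 15 nonempty subsets were checked; B only is lowest.)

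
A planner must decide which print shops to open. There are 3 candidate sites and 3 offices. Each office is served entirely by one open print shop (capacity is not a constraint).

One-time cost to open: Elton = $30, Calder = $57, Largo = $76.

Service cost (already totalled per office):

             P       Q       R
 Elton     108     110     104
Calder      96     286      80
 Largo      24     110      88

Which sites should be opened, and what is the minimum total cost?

Open Largo only; minimum total cost 298.

For any fixed open set, each office goes to its cheapest open site; total = fixed + service.
{Largo}: P→Largo 24, Q→Largo 110, R→Largo 88. Service 222; fixed 76; total 298.
{Elton, Largo}: service 222 + fixed 106 = 328
{Calder, Largo}: P→Largo 24, Q→Largo 110, R→Calder 80. Service 214; fixed 133; total 347.
{Elton, Calder, Largo}: service 214 + fixed 163 = 377
No other subset beats 298.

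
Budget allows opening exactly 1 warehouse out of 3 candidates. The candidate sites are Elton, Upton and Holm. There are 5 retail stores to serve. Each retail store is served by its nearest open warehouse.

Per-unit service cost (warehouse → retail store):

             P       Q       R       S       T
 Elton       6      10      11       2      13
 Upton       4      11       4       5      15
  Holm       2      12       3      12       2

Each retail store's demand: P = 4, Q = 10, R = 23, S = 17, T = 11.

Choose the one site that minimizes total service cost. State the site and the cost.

With exactly 1 open, each retail store uses its cheapest among the chosen.
{Holm}: P→Holm 2·4=8, Q→Holm 12·10=120, R→Holm 3·23=69, S→Holm 12·17=204, T→Holm 2·11=22. Service cost 423.
{Upton}: service cost 468
{Elton}: service cost 554
Among all 3 size-1 choices, {Holm} is lowest.

Choose Holm only; total service cost 423.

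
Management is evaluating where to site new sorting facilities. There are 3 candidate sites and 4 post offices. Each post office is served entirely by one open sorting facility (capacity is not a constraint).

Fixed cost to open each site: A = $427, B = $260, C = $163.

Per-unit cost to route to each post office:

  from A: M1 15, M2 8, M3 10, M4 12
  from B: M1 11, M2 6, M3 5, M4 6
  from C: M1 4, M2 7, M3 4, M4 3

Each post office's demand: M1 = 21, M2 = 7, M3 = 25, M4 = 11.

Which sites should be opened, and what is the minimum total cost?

Open C only; minimum total cost 429.

For any fixed open set, each post office goes to its cheapest open site; total = fixed + service.
{C}: M1→C 4·21=84, M2→C 7·7=49, M3→C 4·25=100, M4→C 3·11=33. Service 266; fixed 163; total 429.
{B, C}: service 259 + fixed 423 = 682
{B}: M1→B 11·21=231, M2→B 6·7=42, M3→B 5·25=125, M4→B 6·11=66. Service 464; fixed 260; total 724.
{A, B, C}: service 259 + fixed 850 = 1109
No other subset beats 429.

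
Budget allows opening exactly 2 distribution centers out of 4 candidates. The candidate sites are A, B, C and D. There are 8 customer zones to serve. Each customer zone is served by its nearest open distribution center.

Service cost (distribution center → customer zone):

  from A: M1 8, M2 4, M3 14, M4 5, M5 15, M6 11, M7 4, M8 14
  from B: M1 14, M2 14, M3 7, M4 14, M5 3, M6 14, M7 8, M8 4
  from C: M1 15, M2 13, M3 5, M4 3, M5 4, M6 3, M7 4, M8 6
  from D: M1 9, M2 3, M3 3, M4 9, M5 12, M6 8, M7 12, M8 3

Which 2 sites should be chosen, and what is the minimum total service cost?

Choose C and D; total service cost 32.

With exactly 2 open, each customer zone uses its cheapest among the chosen.
{C, D}: M1→D 9, M2→D 3, M3→D 3, M4→C 3, M5→C 4, M6→C 3, M7→C 4, M8→D 3. Service cost 32.
{A, C}: service cost 37
{A, B}: service cost 46
Among all 6 size-2 choices, {C, D} is lowest.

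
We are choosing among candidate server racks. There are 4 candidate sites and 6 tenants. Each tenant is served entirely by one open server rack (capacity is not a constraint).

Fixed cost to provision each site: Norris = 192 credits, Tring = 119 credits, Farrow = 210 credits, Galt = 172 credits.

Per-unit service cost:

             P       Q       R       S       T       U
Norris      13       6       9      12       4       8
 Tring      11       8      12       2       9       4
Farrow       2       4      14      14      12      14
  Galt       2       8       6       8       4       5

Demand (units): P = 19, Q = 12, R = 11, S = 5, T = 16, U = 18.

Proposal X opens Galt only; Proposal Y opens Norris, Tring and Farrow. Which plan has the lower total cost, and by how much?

Proposal X: {Galt}: P→Galt 2·19=38, Q→Galt 8·12=96, R→Galt 6·11=66, S→Galt 8·5=40, T→Galt 4·16=64, U→Galt 5·18=90. Service 394; fixed 172; total 566.
Proposal Y: {Norris, Tring, Farrow}: P→Farrow 2·19=38, Q→Farrow 4·12=48, R→Norris 9·11=99, S→Tring 2·5=10, T→Norris 4·16=64, U→Tring 4·18=72. Service 331; fixed 521; total 852.
Difference: |566 − 852| = 286.

Proposal X is cheaper by 286.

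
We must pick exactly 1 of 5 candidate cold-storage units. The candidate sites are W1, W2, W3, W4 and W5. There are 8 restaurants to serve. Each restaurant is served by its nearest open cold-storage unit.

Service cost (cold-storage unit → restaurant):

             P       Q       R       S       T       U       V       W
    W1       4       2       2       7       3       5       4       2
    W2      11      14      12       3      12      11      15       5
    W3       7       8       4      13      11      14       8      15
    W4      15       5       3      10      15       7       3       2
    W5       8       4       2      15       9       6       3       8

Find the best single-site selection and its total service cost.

With exactly 1 open, each restaurant uses its cheapest among the chosen.
{W1}: P→W1 4, Q→W1 2, R→W1 2, S→W1 7, T→W1 3, U→W1 5, V→W1 4, W→W1 2. Service cost 29.
{W5}: service cost 55
{W4}: service cost 60
Among all 5 size-1 choices, {W1} is lowest.

Choose W1 only; total service cost 29.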